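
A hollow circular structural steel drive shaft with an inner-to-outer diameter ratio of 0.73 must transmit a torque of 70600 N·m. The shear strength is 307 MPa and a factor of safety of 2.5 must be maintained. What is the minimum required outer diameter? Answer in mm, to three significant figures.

d_o = 160 mm

τ_allow = 307/2.5 = 122.8 MPa.
For a hollow shaft τ = 16T/[πd_o³(1−k⁴)] with k = 0.73, so 1−k⁴ = 0.7160.
d_o³ = 16T/[π τ_allow (1−k⁴)] = 16×7.0600×10^7/(π×122.8×0.7160) = 4.089×10^6 mm³.
d_o = 159.9 mm.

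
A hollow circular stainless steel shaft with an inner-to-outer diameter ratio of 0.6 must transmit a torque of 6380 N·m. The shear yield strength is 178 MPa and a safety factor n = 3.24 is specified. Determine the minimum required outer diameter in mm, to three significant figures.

τ_allow = 178/3.24 = 54.94 MPa.
For a hollow shaft τ = 16T/[πd_o³(1−k⁴)] with k = 0.6, so 1−k⁴ = 0.8704.
d_o³ = 16T/[π τ_allow (1−k⁴)] = 16×6380000/(π×54.94×0.8704) = 679500 mm³.
d_o = 87.92 mm.

d_o = 87.9 mm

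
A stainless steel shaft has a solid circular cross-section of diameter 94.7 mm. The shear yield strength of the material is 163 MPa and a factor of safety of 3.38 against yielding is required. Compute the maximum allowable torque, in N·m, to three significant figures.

τ_allow = 163/3.38 = 48.22 MPa.
For a solid shaft T_allow = τ_allow·πd³/16; πd³/16 = π×94.7³/16 = 166800 mm³.
T_allow = 48.22×166800 = 8.042×10^6 N·mm = 8042 N·m.

T_allow = 8040 N·m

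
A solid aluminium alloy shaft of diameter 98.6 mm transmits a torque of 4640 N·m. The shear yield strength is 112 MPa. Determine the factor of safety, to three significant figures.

τ = 16T/(πd³) = 16×4640000/(π×98.6³) = 24.65 MPa.
n = τ_limit/τ = 112/24.65 = 4.543.

n = 4.54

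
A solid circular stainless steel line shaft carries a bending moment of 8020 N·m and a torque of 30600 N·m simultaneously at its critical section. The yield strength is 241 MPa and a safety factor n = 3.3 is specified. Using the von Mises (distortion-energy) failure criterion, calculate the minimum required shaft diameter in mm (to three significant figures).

d = 157 mm

σ_allow = σ_y/n = 241/3.3 = 73.03 MPa.
For a solid shaft σ_b = 32M/(πd³) and τ = 16T/(πd³), so the von Mises stress is σ' = (16/πd³)·√(4M²+3T²).
√(4M²+3T²) = √(4×(8.020×10^6)² + 3×(3.060×10^7)²) = 5.537×10^7 N·mm.
d³ = 16×5.537×10^7/(π×73.03) = 3.862×10^6 mm³.
d = 156.9 mm.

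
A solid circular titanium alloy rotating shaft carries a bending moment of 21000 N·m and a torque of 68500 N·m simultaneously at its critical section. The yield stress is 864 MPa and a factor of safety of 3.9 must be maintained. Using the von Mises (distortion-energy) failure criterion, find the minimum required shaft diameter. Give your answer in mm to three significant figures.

σ_allow = σ_y/n = 864/3.9 = 221.5 MPa.
For a solid shaft σ_b = 32M/(πd³) and τ = 16T/(πd³), so the von Mises stress is σ' = (16/πd³)·√(4M²+3T²).
√(4M²+3T²) = √(4×(2.100×10^7)² + 3×(6.850×10^7)²) = 1.259×10^8 N·mm.
d³ = 16×1.259×10^8/(π×221.5) = 2.893×10^6 mm³.
d = 142.5 mm.

d = 142 mm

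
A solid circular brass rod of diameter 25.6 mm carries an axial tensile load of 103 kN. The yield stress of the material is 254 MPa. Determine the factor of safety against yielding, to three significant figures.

A = πd²/4 = 514.7 mm².
σ = F/A = 103000/514.7 = 200.1 MPa.
n = 254/200.1 = 1.269.

n = 1.27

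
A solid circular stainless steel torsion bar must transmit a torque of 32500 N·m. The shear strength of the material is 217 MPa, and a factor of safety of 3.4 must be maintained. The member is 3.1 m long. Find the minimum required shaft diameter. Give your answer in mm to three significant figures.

Allowable shear stress τ_allow = 217/3.4 = 63.82 MPa.
For a solid shaft τ = 16T/(πd³), so d³ = 16T/(π τ_allow) = 16×3.2500×10^7/(π×63.82) = 2.593×10^6 mm³.
d = (2.593×10^6)^(1/3) = 137.4 mm.

d = 137 mm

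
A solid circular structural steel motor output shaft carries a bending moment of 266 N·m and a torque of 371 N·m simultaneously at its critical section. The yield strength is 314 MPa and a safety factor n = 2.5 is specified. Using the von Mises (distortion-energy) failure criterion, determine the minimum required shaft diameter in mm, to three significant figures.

d = 32.3 mm

σ_allow = σ_y/n = 314/2.5 = 125.6 MPa.
For a solid shaft σ_b = 32M/(πd³) and τ = 16T/(πd³), so the von Mises stress is σ' = (16/πd³)·√(4M²+3T²).
√(4M²+3T²) = √(4×(266000)² + 3×(371000)²) = 834200 N·mm.
d³ = 16×834200/(π×125.6) = 33830 mm³.
d = 32.34 mm.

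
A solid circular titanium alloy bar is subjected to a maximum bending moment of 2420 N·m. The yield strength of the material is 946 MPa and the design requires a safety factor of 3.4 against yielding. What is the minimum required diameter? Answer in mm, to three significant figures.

σ_allow = 946/3.4 = 278.2 MPa.
For a solid circular section σ = 32M/(πd³), so d³ = 32M/(π σ_allow) = 32×2420000/(π×278.2) = 88590 mm³.
d = 44.58 mm.

d = 44.6 mm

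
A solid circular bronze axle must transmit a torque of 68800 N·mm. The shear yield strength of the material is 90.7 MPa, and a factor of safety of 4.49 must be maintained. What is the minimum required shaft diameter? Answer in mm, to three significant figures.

d = 25.9 mm

Allowable shear stress τ_allow = 90.7/4.49 = 20.20 MPa.
For a solid shaft τ = 16T/(πd³), so d³ = 16T/(π τ_allow) = 16×68800/(π×20.20) = 17350 mm³.
d = (17350)^(1/3) = 25.89 mm.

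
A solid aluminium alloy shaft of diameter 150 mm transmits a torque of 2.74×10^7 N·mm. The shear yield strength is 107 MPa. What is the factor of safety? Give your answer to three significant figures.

τ = 16T/(πd³) = 16×2.7400×10^7/(π×150³) = 41.35 MPa.
n = τ_limit/τ = 107/41.35 = 2.588.

n = 2.59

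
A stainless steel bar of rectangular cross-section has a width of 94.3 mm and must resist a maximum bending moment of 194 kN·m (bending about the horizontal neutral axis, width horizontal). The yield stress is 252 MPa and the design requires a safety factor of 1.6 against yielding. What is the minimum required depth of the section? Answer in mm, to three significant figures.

σ_allow = 252/1.6 = 157.5 MPa.
For a rectangular section σ = 6M/(bh²), so h² = 6M/(b σ_allow) = 6×1.9400×10^8/(94.3×157.5) = 78370 mm².
h = 279.9 mm.

h = 280 mm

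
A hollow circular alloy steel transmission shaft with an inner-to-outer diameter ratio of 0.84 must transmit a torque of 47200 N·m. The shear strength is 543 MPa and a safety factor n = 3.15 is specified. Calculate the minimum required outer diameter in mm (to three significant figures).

d_o = 141 mm

τ_allow = 543/3.15 = 172.4 MPa.
For a hollow shaft τ = 16T/[πd_o³(1−k⁴)] with k = 0.84, so 1−k⁴ = 0.5021.
d_o³ = 16T/[π τ_allow (1−k⁴)] = 16×4.7200×10^7/(π×172.4×0.5021) = 2.777×10^6 mm³.
d_o = 140.6 mm.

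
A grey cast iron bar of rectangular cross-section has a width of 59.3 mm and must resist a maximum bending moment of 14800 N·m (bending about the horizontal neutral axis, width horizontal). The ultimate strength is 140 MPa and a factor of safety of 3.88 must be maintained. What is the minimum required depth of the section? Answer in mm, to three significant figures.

h = 204 mm

σ_allow = 140/3.88 = 36.08 MPa.
For a rectangular section σ = 6M/(bh²), so h² = 6M/(b σ_allow) = 6×1.4800×10^7/(59.3×36.08) = 41500 mm².
h = 203.7 mm.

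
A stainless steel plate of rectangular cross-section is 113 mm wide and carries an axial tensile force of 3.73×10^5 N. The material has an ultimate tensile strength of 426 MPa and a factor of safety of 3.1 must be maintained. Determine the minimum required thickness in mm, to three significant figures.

t = 24.0 mm

σ_allow = 426/3.1 = 137.4 MPa.
Required area A = F/σ_allow = 373000/137.4 = 2714 mm².
t = A/w = 2714/113 = 24.02 mm.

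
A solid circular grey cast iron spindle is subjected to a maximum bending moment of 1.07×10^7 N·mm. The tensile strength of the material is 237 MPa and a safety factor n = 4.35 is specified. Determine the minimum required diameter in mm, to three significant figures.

σ_allow = 237/4.35 = 54.48 MPa.
For a solid circular section σ = 32M/(πd³), so d³ = 32M/(π σ_allow) = 32×1.0700×10^7/(π×54.48) = 2.000×10^6 mm³.
d = 126.0 mm.

d = 126 mm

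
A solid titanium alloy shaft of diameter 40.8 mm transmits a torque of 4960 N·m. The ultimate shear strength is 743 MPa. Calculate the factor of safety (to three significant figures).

τ = 16T/(πd³) = 16×4960000/(π×40.8³) = 371.9 MPa.
n = τ_limit/τ = 743/371.9 = 1.998.

n = 2.00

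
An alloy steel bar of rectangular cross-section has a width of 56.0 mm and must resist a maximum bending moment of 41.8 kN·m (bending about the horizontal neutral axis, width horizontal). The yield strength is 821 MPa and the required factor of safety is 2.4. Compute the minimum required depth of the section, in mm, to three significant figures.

σ_allow = 821/2.4 = 342.1 MPa.
For a rectangular section σ = 6M/(bh²), so h² = 6M/(b σ_allow) = 6×4.1800×10^7/(56.0×342.1) = 13090 mm².
h = 114.4 mm.

h = 114 mm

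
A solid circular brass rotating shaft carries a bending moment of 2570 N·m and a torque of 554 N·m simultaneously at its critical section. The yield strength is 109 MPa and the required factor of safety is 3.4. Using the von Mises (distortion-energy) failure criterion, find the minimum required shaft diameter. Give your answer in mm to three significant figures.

σ_allow = σ_y/n = 109/3.4 = 32.06 MPa.
For a solid shaft σ_b = 32M/(πd³) and τ = 16T/(πd³), so the von Mises stress is σ' = (16/πd³)·√(4M²+3T²).
√(4M²+3T²) = √(4×(2.570×10^6)² + 3×(554000)²) = 5.229×10^6 N·mm.
d³ = 16×5.229×10^6/(π×32.06) = 830700 mm³.
d = 94.00 mm.

d = 94.0 mm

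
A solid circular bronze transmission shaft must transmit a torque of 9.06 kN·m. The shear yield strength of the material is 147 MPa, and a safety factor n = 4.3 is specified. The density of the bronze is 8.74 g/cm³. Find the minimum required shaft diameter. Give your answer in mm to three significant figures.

Allowable shear stress τ_allow = 147/4.3 = 34.19 MPa.
For a solid shaft τ = 16T/(πd³), so d³ = 16T/(π τ_allow) = 16×9060000/(π×34.19) = 1.350×10^6 mm³.
d = (1.350×10^6)^(1/3) = 110.5 mm.

d = 111 mm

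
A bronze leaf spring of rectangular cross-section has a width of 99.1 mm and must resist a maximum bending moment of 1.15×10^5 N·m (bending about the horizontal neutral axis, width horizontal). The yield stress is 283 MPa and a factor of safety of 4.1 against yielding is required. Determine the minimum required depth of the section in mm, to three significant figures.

σ_allow = 283/4.1 = 69.02 MPa.
For a rectangular section σ = 6M/(bh²), so h² = 6M/(b σ_allow) = 6×1.1500×10^8/(99.1×69.02) = 100900 mm².
h = 317.6 mm.

h = 318 mm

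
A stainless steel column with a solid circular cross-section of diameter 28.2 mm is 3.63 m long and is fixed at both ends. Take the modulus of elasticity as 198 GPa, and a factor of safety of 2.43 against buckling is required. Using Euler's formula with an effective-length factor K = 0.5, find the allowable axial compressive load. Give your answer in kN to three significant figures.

I = πd⁴/64 = π×28.2⁴/64 = 31040 mm⁴.
Effective length L_e = KL = 0.5×3.63 m = 1815 mm.
Euler critical load P_cr = π²EI/L_e² = π²×198000×31040/1815² = 18420 N.
P_allow = P_cr/n = 18420/2.43 = 7578 N.

P_allow = 7.58 kN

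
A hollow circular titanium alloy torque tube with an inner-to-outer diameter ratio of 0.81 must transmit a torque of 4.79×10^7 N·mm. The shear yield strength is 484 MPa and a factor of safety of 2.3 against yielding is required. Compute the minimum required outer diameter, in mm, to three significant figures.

τ_allow = 484/2.3 = 210.4 MPa.
For a hollow shaft τ = 16T/[πd_o³(1−k⁴)] with k = 0.81, so 1−k⁴ = 0.5695.
d_o³ = 16T/[π τ_allow (1−k⁴)] = 16×4.7900×10^7/(π×210.4×0.5695) = 2.035×10^6 mm³.
d_o = 126.7 mm.

d_o = 127 mm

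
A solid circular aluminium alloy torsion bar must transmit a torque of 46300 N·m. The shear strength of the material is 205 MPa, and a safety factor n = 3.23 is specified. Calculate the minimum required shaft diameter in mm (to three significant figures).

Allowable shear stress τ_allow = 205/3.23 = 63.47 MPa.
For a solid shaft τ = 16T/(πd³), so d³ = 16T/(π τ_allow) = 16×4.6300×10^7/(π×63.47) = 3.715×10^6 mm³.
d = (3.715×10^6)^(1/3) = 154.9 mm.

d = 155 mm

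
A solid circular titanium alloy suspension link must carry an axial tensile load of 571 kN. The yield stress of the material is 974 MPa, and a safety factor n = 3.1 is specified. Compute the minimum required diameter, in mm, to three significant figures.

d = 48.1 mm

Allowable stress σ_allow = 974/3.1 = 314.2 MPa.
Required area A = F/σ_allow = 571000/314.2 = 1817 mm².
A = πd²/4 → d = √(4A/π) = 48.10 mm.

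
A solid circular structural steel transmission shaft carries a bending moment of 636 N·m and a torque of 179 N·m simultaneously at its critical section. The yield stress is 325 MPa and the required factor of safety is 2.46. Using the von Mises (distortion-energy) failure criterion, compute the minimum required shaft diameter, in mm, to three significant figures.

d = 37.0 mm

σ_allow = σ_y/n = 325/2.46 = 132.1 MPa.
For a solid shaft σ_b = 32M/(πd³) and τ = 16T/(πd³), so the von Mises stress is σ' = (16/πd³)·√(4M²+3T²).
√(4M²+3T²) = √(4×(636000)² + 3×(179000)²) = 1.309×10^6 N·mm.
d³ = 16×1.309×10^6/(π×132.1) = 50470 mm³.
d = 36.96 mm.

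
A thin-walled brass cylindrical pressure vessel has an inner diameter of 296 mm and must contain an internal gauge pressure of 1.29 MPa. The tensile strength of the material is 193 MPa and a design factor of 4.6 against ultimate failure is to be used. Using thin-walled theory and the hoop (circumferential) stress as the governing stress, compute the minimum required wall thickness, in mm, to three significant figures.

σ_allow = 193/4.6 = 41.96 MPa.
Hoop stress σ_h = pD/(2t), so t = pD/(2σ_allow) = 1.29×296/(2×41.96) = 4.550 mm.

t = 4.55 mm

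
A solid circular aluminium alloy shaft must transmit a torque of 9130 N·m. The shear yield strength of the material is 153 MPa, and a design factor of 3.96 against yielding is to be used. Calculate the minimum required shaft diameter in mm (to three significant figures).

d = 106 mm

Allowable shear stress τ_allow = 153/3.96 = 38.64 MPa.
For a solid shaft τ = 16T/(πd³), so d³ = 16T/(π τ_allow) = 16×9130000/(π×38.64) = 1.203×10^6 mm³.
d = (1.203×10^6)^(1/3) = 106.4 mm.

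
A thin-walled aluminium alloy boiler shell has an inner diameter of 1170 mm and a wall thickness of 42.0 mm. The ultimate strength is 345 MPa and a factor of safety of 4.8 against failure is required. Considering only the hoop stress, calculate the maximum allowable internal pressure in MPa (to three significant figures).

σ_allow = 345/4.8 = 71.88 MPa.
σ_h = pD/(2t) → p_allow = 2σ_allow t/D = 2×71.88×42.0/1170 = 5.160 MPa.

p_allow = 5.16 MPa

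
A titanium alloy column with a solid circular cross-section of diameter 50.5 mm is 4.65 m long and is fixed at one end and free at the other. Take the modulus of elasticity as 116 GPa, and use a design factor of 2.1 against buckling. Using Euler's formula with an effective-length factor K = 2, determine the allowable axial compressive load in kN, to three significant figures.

I = πd⁴/64 = π×50.5⁴/64 = 319300 mm⁴.
Effective length L_e = KL = 2×4.65 m = 9300 mm.
Euler critical load P_cr = π²EI/L_e² = π²×116000×319300/9300² = 4226 N.
P_allow = P_cr/n = 4226/2.1 = 2012 N.

P_allow = 2.01 kN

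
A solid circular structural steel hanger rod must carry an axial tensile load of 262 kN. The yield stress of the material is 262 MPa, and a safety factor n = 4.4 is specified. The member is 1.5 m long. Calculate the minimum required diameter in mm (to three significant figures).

Allowable stress σ_allow = 262/4.4 = 59.55 MPa.
Required area A = F/σ_allow = 262000/59.55 = 4400 mm².
A = πd²/4 → d = √(4A/π) = 74.85 mm.

d = 74.8 mm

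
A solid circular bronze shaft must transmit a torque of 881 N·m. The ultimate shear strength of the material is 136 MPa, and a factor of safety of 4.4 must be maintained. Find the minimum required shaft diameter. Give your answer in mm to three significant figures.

d = 52.6 mm

Allowable shear stress τ_allow = 136/4.4 = 30.91 MPa.
For a solid shaft τ = 16T/(πd³), so d³ = 16T/(π τ_allow) = 16×881000/(π×30.91) = 145200 mm³.
d = (145200)^(1/3) = 52.56 mm.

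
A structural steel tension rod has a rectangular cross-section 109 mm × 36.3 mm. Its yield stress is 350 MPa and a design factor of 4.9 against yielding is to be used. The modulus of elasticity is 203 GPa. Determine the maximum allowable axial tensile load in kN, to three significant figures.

F_allow = 283 kN

σ_allow = 350/4.9 = 71.43 MPa.
A = 109×36.3 = 3957 mm².
F_allow = σ_allow × A = 71.43×3957 = 282600 N.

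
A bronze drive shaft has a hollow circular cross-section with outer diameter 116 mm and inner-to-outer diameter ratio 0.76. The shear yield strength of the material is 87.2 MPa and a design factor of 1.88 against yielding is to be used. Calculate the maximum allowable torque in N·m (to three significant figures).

τ_allow = 87.2/1.88 = 46.38 MPa.
For a hollow shaft T_allow = τ_allow·πd_o³(1−k⁴)/16 with 1−k⁴ = 0.6664, so πd_o³(1−k⁴)/16 = 204200 mm³.
T_allow = 46.38×204200 = 9.473×10^6 N·mm = 9473 N·m.

T_allow = 9470 N·m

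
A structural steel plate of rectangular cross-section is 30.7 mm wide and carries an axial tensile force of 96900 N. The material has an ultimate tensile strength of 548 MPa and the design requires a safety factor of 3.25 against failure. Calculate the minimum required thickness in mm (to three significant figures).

σ_allow = 548/3.25 = 168.6 MPa.
Required area A = F/σ_allow = 96900/168.6 = 574.7 mm².
t = A/w = 574.7/30.7 = 18.72 mm.

t = 18.7 mm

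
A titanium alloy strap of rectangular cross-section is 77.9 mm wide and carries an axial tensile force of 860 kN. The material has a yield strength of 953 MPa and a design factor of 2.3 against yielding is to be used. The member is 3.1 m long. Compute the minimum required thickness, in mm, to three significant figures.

t = 26.6 mm

σ_allow = 953/2.3 = 414.3 MPa.
Required area A = F/σ_allow = 860000/414.3 = 2076 mm².
t = A/w = 2076/77.9 = 26.64 mm.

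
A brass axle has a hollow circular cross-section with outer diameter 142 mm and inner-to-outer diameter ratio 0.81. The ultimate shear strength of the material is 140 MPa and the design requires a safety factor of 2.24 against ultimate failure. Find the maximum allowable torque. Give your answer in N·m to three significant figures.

T_allow = 20000 N·m

τ_allow = 140/2.24 = 62.50 MPa.
For a hollow shaft T_allow = τ_allow·πd_o³(1−k⁴)/16 with 1−k⁴ = 0.5695, so πd_o³(1−k⁴)/16 = 320200 mm³.
T_allow = 62.50×320200 = 2.001×10^7 N·mm = 20010 N·m.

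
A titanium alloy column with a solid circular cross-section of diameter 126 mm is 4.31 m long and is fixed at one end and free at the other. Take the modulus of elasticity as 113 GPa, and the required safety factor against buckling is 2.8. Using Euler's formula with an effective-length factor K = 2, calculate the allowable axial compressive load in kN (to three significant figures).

I = πd⁴/64 = π×126⁴/64 = 1.237×10^7 mm⁴.
Effective length L_e = KL = 2×4.31 m = 8620 mm.
Euler critical load P_cr = π²EI/L_e² = π²×113000×1.237×10^7/8620² = 185700 N.
P_allow = P_cr/n = 185700/2.8 = 66320 N.

P_allow = 66.3 kN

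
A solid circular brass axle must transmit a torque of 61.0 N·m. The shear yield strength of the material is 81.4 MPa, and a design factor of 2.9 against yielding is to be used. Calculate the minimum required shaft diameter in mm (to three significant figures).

Allowable shear stress τ_allow = 81.4/2.9 = 28.07 MPa.
For a solid shaft τ = 16T/(πd³), so d³ = 16T/(π τ_allow) = 16×61000/(π×28.07) = 11070 mm³.
d = (11070)^(1/3) = 22.29 mm.

d = 22.3 mm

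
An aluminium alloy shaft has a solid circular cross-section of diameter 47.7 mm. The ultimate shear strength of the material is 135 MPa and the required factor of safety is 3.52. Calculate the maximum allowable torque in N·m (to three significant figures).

τ_allow = 135/3.52 = 38.35 MPa.
For a solid shaft T_allow = τ_allow·πd³/16; πd³/16 = π×47.7³/16 = 21310 mm³.
T_allow = 38.35×21310 = 817300 N·mm = 817.3 N·m.

T_allow = 817 N·m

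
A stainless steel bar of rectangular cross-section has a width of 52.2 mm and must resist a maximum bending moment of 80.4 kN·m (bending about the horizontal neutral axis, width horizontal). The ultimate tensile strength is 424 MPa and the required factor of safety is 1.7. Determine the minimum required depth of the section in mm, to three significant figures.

σ_allow = 424/1.7 = 249.4 MPa.
For a rectangular section σ = 6M/(bh²), so h² = 6M/(b σ_allow) = 6×8.0400×10^7/(52.2×249.4) = 37050 mm².
h = 192.5 mm.

h = 192 mm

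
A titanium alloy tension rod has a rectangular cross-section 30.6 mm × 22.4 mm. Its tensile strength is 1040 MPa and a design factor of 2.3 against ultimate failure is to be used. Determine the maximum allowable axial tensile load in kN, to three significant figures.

F_allow = 310 kN

σ_allow = 1040/2.3 = 452.2 MPa.
A = 30.6×22.4 = 685.4 mm².
F_allow = σ_allow × A = 452.2×685.4 = 309900 N.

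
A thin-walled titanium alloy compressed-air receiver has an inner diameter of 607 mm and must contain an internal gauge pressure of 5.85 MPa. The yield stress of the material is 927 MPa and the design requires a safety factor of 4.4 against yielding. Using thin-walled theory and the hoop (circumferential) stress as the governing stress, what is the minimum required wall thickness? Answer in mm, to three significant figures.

t = 8.43 mm

σ_allow = 927/4.4 = 210.7 MPa.
Hoop stress σ_h = pD/(2t), so t = pD/(2σ_allow) = 5.85×607/(2×210.7) = 8.427 mm.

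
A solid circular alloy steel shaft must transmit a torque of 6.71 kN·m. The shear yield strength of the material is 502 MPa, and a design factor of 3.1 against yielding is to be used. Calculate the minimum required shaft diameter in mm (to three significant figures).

Allowable shear stress τ_allow = 502/3.1 = 161.9 MPa.
For a solid shaft τ = 16T/(πd³), so d³ = 16T/(π τ_allow) = 16×6710000/(π×161.9) = 211000 mm³.
d = (211000)^(1/3) = 59.54 mm.

d = 59.5 mm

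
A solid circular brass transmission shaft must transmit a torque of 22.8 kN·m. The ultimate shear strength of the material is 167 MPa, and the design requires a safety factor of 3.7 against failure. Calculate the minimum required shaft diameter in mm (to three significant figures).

Allowable shear stress τ_allow = 167/3.7 = 45.14 MPa.
For a solid shaft τ = 16T/(πd³), so d³ = 16T/(π τ_allow) = 16×2.2800×10^7/(π×45.14) = 2.573×10^6 mm³.
d = (2.573×10^6)^(1/3) = 137.0 mm.

d = 137 mm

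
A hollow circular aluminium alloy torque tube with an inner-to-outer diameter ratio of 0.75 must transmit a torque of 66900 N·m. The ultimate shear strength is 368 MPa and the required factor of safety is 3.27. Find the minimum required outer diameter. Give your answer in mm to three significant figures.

τ_allow = 368/3.27 = 112.5 MPa.
For a hollow shaft τ = 16T/[πd_o³(1−k⁴)] with k = 0.75, so 1−k⁴ = 0.6836.
d_o³ = 16T/[π τ_allow (1−k⁴)] = 16×6.6900×10^7/(π×112.5×0.6836) = 4.429×10^6 mm³.
d_o = 164.2 mm.

d_o = 164 mm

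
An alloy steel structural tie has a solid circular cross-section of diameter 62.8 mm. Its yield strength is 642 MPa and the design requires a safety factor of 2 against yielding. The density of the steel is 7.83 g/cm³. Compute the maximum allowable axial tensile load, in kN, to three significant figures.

σ_allow = 642/2 = 321.0 MPa.
A = πd²/4 = π×62.8²/4 = 3097 mm².
F_allow = σ_allow × A = 321.0×3097 = 994300 N.

F_allow = 994 kN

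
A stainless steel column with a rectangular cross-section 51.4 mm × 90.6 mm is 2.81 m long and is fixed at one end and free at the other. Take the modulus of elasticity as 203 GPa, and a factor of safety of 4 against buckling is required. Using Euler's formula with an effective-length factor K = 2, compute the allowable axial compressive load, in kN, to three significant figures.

P_allow = 16.3 kN

Buckling occurs about the weak axis: I_min = h·b³/12 = 90.6×51.4³/12 = 1.025×10^6 mm⁴ (b = 51.4 mm is the smaller dimension).
Effective length L_e = KL = 2×2.81 m = 5620 mm.
Euler critical load P_cr = π²EI/L_e² = π²×203000×1.025×10^6/5620² = 65040 N.
P_allow = P_cr/n = 65040/4 = 16260 N.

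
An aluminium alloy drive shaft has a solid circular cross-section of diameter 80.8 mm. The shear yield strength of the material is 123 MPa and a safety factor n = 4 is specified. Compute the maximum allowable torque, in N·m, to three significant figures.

T_allow = 3180 N·m

τ_allow = 123/4 = 30.75 MPa.
For a solid shaft T_allow = τ_allow·πd³/16; πd³/16 = π×80.8³/16 = 103600 mm³.
T_allow = 30.75×103600 = 3.185×10^6 N·mm = 3185 N·m.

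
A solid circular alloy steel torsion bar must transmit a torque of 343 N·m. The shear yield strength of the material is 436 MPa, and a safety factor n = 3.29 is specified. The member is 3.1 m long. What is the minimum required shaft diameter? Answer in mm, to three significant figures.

Allowable shear stress τ_allow = 436/3.29 = 132.5 MPa.
For a solid shaft τ = 16T/(πd³), so d³ = 16T/(π τ_allow) = 16×343000/(π×132.5) = 13180 mm³.
d = (13180)^(1/3) = 23.62 mm.

d = 23.6 mm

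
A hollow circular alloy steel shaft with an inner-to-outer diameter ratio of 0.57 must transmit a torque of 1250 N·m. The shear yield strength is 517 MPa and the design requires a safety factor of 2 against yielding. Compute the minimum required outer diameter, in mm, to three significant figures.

d_o = 30.2 mm

τ_allow = 517/2 = 258.5 MPa.
For a hollow shaft τ = 16T/[πd_o³(1−k⁴)] with k = 0.57, so 1−k⁴ = 0.8944.
d_o³ = 16T/[π τ_allow (1−k⁴)] = 16×1250000/(π×258.5×0.8944) = 27530 mm³.
d_o = 30.20 mm.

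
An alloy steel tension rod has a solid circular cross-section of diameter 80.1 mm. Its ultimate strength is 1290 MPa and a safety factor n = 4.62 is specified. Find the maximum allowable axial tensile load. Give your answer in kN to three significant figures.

F_allow = 1410 kN

σ_allow = 1290/4.62 = 279.2 MPa.
A = πd²/4 = π×80.1²/4 = 5039 mm².
F_allow = σ_allow × A = 279.2×5039 = 1.407×10^6 N.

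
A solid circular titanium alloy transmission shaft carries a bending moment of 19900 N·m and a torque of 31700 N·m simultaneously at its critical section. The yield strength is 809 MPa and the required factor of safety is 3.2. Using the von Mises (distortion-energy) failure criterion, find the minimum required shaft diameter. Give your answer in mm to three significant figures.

σ_allow = σ_y/n = 809/3.2 = 252.8 MPa.
For a solid shaft σ_b = 32M/(πd³) and τ = 16T/(πd³), so the von Mises stress is σ' = (16/πd³)·√(4M²+3T²).
√(4M²+3T²) = √(4×(1.990×10^7)² + 3×(3.170×10^7)²) = 6.781×10^7 N·mm.
d³ = 16×6.781×10^7/(π×252.8) = 1.366×10^6 mm³.
d = 111.0 mm.

d = 111 mm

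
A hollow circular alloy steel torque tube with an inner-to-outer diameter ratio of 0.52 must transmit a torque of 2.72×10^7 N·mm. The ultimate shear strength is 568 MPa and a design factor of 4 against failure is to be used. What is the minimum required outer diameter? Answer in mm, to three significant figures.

τ_allow = 568/4 = 142.0 MPa.
For a hollow shaft τ = 16T/[πd_o³(1−k⁴)] with k = 0.52, so 1−k⁴ = 0.9269.
d_o³ = 16T/[π τ_allow (1−k⁴)] = 16×2.7200×10^7/(π×142.0×0.9269) = 1.053×10^6 mm³.
d_o = 101.7 mm.

d_o = 102 mm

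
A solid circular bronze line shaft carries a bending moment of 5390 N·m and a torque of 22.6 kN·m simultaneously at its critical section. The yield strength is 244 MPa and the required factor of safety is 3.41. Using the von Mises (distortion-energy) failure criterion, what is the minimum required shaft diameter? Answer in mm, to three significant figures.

σ_allow = σ_y/n = 244/3.41 = 71.55 MPa.
For a solid shaft σ_b = 32M/(πd³) and τ = 16T/(πd³), so the von Mises stress is σ' = (16/πd³)·√(4M²+3T²).
√(4M²+3T²) = √(4×(5.390×10^6)² + 3×(2.260×10^7)²) = 4.060×10^7 N·mm.
d³ = 16×4.060×10^7/(π×71.55) = 2.890×10^6 mm³.
d = 142.4 mm.

d = 142 mm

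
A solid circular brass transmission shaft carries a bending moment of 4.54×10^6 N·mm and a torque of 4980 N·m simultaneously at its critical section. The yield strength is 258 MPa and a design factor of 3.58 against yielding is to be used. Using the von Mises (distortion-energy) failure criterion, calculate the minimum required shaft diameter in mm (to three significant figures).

d = 96.0 mm

σ_allow = σ_y/n = 258/3.58 = 72.07 MPa.
For a solid shaft σ_b = 32M/(πd³) and τ = 16T/(πd³), so the von Mises stress is σ' = (16/πd³)·√(4M²+3T²).
√(4M²+3T²) = √(4×(4.540×10^6)² + 3×(4.980×10^6)²) = 1.252×10^7 N·mm.
d³ = 16×1.252×10^7/(π×72.07) = 885100 mm³.
d = 96.01 mm.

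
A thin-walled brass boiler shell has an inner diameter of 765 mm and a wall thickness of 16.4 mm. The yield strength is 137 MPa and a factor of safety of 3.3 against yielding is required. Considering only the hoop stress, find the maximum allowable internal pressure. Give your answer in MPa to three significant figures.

σ_allow = 137/3.3 = 41.52 MPa.
σ_h = pD/(2t) → p_allow = 2σ_allow t/D = 2×41.52×16.4/765 = 1.780 MPa.

p_allow = 1.78 MPa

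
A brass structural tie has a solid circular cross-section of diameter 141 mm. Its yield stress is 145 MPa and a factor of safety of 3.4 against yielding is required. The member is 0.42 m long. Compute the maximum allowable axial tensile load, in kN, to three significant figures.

F_allow = 666 kN

σ_allow = 145/3.4 = 42.65 MPa.
A = πd²/4 = π×141²/4 = 15610 mm².
F_allow = σ_allow × A = 42.65×15610 = 665900 N.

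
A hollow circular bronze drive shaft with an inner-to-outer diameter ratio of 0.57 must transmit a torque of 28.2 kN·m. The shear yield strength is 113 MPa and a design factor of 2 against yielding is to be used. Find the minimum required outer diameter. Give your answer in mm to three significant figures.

τ_allow = 113/2 = 56.50 MPa.
For a hollow shaft τ = 16T/[πd_o³(1−k⁴)] with k = 0.57, so 1−k⁴ = 0.8944.
d_o³ = 16T/[π τ_allow (1−k⁴)] = 16×2.8200×10^7/(π×56.50×0.8944) = 2.842×10^6 mm³.
d_o = 141.6 mm.

d_o = 142 mm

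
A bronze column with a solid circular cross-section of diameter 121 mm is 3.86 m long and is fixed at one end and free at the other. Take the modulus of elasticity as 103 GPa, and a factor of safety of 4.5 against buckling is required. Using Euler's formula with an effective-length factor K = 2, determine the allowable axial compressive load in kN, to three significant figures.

P_allow = 39.9 kN

I = πd⁴/64 = π×121⁴/64 = 1.052×10^7 mm⁴.
Effective length L_e = KL = 2×3.86 m = 7720 mm.
Euler critical load P_cr = π²EI/L_e² = π²×103000×1.052×10^7/7720² = 179500 N.
P_allow = P_cr/n = 179500/4.5 = 39880 N.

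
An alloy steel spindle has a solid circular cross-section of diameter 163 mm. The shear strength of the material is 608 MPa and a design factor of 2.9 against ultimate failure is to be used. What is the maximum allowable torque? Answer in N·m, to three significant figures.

T_allow = 1.78×10^5 N·m

τ_allow = 608/2.9 = 209.7 MPa.
For a solid shaft T_allow = τ_allow·πd³/16; πd³/16 = π×163³/16 = 850300 mm³.
T_allow = 209.7×850300 = 1.783×10^8 N·mm = 178300 N·m.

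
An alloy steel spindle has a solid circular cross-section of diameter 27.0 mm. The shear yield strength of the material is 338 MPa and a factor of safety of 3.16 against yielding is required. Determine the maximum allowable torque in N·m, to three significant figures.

τ_allow = 338/3.16 = 107.0 MPa.
For a solid shaft T_allow = τ_allow·πd³/16; πd³/16 = π×27.0³/16 = 3865 mm³.
T_allow = 107.0×3865 = 413400 N·mm = 413.4 N·m.

T_allow = 413 N·m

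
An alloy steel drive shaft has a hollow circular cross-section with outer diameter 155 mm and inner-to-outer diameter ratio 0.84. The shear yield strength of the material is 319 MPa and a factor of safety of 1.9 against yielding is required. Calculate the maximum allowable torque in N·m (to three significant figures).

T_allow = 61600 N·m

τ_allow = 319/1.9 = 167.9 MPa.
For a hollow shaft T_allow = τ_allow·πd_o³(1−k⁴)/16 with 1−k⁴ = 0.5021, so πd_o³(1−k⁴)/16 = 367100 mm³.
T_allow = 167.9×367100 = 6.164×10^7 N·mm = 61640 N·m.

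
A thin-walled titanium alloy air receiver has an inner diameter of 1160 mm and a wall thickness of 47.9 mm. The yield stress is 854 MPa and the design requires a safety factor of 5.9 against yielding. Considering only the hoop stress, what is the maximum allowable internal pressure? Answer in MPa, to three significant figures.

σ_allow = 854/5.9 = 144.7 MPa.
σ_h = pD/(2t) → p_allow = 2σ_allow t/D = 2×144.7×47.9/1160 = 11.95 MPa.

p_allow = 12.0 MPa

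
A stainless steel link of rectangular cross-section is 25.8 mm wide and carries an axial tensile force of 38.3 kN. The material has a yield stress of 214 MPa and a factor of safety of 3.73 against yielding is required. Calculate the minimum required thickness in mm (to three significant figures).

σ_allow = 214/3.73 = 57.37 MPa.
Required area A = F/σ_allow = 38300/57.37 = 667.6 mm².
t = A/w = 667.6/25.8 = 25.87 mm.

t = 25.9 mm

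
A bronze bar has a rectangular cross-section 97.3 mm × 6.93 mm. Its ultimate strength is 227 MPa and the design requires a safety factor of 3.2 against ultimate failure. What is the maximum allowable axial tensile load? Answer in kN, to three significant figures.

F_allow = 47.8 kN

σ_allow = 227/3.2 = 70.94 MPa.
A = 97.3×6.93 = 674.3 mm².
F_allow = σ_allow × A = 70.94×674.3 = 47830 N.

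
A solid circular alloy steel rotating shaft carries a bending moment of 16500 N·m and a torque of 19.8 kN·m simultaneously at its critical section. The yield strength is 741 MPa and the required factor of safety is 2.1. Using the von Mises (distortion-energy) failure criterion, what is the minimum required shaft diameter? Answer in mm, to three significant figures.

d = 88.2 mm

σ_allow = σ_y/n = 741/2.1 = 352.9 MPa.
For a solid shaft σ_b = 32M/(πd³) and τ = 16T/(πd³), so the von Mises stress is σ' = (16/πd³)·√(4M²+3T²).
√(4M²+3T²) = √(4×(1.650×10^7)² + 3×(1.980×10^7)²) = 4.759×10^7 N·mm.
d³ = 16×4.759×10^7/(π×352.9) = 686900 mm³.
d = 88.23 mm.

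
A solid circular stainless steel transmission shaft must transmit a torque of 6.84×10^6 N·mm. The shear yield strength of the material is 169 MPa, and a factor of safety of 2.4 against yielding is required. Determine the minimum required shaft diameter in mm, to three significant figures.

d = 79.1 mm

Allowable shear stress τ_allow = 169/2.4 = 70.42 MPa.
For a solid shaft τ = 16T/(πd³), so d³ = 16T/(π τ_allow) = 16×6840000/(π×70.42) = 494700 mm³.
d = (494700)^(1/3) = 79.09 mm.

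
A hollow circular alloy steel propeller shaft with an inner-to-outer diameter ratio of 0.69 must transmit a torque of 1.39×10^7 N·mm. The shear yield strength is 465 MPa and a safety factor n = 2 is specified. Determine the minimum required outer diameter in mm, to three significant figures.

τ_allow = 465/2 = 232.5 MPa.
For a hollow shaft τ = 16T/[πd_o³(1−k⁴)] with k = 0.69, so 1−k⁴ = 0.7733.
d_o³ = 16T/[π τ_allow (1−k⁴)] = 16×1.3900×10^7/(π×232.5×0.7733) = 393700 mm³.
d_o = 73.29 mm.

d_o = 73.3 mm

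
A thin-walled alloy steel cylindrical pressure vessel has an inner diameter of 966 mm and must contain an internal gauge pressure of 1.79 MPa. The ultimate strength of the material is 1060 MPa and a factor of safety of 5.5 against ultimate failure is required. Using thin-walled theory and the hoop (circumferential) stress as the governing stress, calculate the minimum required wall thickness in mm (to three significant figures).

σ_allow = 1060/5.5 = 192.7 MPa.
Hoop stress σ_h = pD/(2t), so t = pD/(2σ_allow) = 1.79×966/(2×192.7) = 4.486 mm.

t = 4.49 mm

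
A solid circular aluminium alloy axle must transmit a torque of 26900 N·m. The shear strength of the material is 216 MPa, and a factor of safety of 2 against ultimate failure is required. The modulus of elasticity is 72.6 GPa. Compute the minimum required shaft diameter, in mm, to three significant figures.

d = 108 mm

Allowable shear stress τ_allow = 216/2 = 108.0 MPa.
For a solid shaft τ = 16T/(πd³), so d³ = 16T/(π τ_allow) = 16×2.6900×10^7/(π×108.0) = 1.269×10^6 mm³.
d = (1.269×10^6)^(1/3) = 108.3 mm.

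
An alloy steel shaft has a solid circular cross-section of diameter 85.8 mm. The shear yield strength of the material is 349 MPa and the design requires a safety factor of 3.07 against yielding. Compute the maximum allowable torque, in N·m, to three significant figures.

T_allow = 14100 N·m

τ_allow = 349/3.07 = 113.7 MPa.
For a solid shaft T_allow = τ_allow·πd³/16; πd³/16 = π×85.8³/16 = 124000 mm³.
T_allow = 113.7×124000 = 1.410×10^7 N·mm = 14100 N·m.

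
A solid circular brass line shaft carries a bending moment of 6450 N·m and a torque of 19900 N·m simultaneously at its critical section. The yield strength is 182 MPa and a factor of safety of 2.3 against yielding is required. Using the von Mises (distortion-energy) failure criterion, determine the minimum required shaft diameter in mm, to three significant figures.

d = 133 mm

σ_allow = σ_y/n = 182/2.3 = 79.13 MPa.
For a solid shaft σ_b = 32M/(πd³) and τ = 16T/(πd³), so the von Mises stress is σ' = (16/πd³)·√(4M²+3T²).
√(4M²+3T²) = √(4×(6.450×10^6)² + 3×(1.990×10^7)²) = 3.680×10^7 N·mm.
d³ = 16×3.680×10^7/(π×79.13) = 2.369×10^6 mm³.
d = 133.3 mm.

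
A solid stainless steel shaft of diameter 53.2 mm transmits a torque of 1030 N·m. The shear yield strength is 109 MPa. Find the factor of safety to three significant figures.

n = 3.13

τ = 16T/(πd³) = 16×1030000/(π×53.2³) = 34.84 MPa.
n = τ_limit/τ = 109/34.84 = 3.129.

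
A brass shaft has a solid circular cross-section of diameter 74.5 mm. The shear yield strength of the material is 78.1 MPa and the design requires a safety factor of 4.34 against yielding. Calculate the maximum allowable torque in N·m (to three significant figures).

T_allow = 1460 N·m

τ_allow = 78.1/4.34 = 18.00 MPa.
For a solid shaft T_allow = τ_allow·πd³/16; πd³/16 = π×74.5³/16 = 81190 mm³.
T_allow = 18.00×81190 = 1.461×10^6 N·mm = 1461 N·m.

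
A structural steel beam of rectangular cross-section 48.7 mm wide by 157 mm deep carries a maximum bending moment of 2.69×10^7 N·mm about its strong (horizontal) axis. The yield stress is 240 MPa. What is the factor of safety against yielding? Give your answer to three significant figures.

Section modulus S = bh²/6 = 48.7×157²/6 = 200100 mm³.
σ = M/S = 2.6900×10^7/200100 = 134.5 MPa.
n = 240/134.5 = 1.785.

n = 1.78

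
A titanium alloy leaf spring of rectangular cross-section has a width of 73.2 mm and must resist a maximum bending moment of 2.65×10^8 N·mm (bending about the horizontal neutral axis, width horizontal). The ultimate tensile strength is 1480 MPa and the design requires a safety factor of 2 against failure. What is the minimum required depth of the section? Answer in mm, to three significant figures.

σ_allow = 1480/2 = 740.0 MPa.
For a rectangular section σ = 6M/(bh²), so h² = 6M/(b σ_allow) = 6×2.6500×10^8/(73.2×740.0) = 29350 mm².
h = 171.3 mm.

h = 171 mm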